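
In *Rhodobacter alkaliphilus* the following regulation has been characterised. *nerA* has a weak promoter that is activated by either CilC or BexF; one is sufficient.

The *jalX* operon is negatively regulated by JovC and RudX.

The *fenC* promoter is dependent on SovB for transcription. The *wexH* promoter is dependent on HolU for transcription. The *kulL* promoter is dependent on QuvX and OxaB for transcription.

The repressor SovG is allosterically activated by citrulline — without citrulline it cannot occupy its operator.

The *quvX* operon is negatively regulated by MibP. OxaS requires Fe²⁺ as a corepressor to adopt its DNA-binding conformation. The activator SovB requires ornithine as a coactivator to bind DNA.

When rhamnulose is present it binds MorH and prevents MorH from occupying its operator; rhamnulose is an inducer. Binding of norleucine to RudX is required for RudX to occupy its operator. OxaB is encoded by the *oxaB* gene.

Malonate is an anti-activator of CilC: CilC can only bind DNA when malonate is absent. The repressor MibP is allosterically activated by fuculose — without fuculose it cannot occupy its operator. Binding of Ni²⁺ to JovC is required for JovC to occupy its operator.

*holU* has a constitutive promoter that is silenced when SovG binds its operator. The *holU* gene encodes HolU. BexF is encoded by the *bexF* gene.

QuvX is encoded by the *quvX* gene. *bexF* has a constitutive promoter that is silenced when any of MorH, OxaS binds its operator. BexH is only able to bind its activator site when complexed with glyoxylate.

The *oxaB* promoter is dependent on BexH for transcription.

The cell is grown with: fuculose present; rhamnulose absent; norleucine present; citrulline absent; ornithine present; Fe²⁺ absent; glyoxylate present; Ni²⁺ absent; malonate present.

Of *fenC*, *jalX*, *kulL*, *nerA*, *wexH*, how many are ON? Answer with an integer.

Ornithine is present, so SovB is active.
No repressor is bound and SovB is active, so *fenC* is transcribed.
→ *fenC* is ON.
Ni²⁺ is absent, so JovC is inactive.
Norleucine is present, so RudX is active.
With repressor RudX bound, *jalX* is not transcribed.
→ *jalX* is OFF.
Fuculose is present, so MibP is active.
With repressor MibP bound, *quvX* is not transcribed.
So QuvX is not produced.
Glyoxylate is present, so BexH is active.
No repressor is bound and BexH is active, so *oxaB* is transcribed.
So OxaB is produced and active.
Required activator QuvX is absent, so *kulL* is not transcribed.
→ *kulL* is OFF.
Malonate is present, so CilC is inactive.
Rhamnulose is absent, so MorH is active.
Fe²⁺ is absent, so OxaS is inactive.
With repressor MorH bound, *bexF* is not transcribed.
So BexF is not produced.
No activator is available at the *nerA* promoter, so *nerA* is not transcribed.
→ *nerA* is OFF.
Citrulline is absent, so SovG is inactive.
With no repressor bound, *holU* is transcribed.
So HolU is produced and active.
No repressor is bound and HolU is active, so *wexH* is transcribed.
→ *wexH* is ON.
2 of the 5 genes are transcribed.

2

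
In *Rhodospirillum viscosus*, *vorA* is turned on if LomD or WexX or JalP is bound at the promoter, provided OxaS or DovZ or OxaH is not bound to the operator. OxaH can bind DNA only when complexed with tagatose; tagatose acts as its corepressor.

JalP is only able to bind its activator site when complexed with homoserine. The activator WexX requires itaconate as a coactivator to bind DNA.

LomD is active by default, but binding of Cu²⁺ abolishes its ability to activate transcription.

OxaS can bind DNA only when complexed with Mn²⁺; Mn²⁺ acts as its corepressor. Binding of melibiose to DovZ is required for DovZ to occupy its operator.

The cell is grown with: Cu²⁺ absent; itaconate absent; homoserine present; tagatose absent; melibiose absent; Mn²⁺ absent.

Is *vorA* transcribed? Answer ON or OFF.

ON

Mn²⁺ is absent, so OxaS is inactive.
Cu²⁺ is absent, so LomD is active.
Itaconate is absent, so WexX is inactive.
Melibiose is absent, so DovZ is inactive.
Tagatose is absent, so OxaH is inactive.
Homoserine is present, so JalP is active.
Activator LomD is present, so *vorA* is transcribed.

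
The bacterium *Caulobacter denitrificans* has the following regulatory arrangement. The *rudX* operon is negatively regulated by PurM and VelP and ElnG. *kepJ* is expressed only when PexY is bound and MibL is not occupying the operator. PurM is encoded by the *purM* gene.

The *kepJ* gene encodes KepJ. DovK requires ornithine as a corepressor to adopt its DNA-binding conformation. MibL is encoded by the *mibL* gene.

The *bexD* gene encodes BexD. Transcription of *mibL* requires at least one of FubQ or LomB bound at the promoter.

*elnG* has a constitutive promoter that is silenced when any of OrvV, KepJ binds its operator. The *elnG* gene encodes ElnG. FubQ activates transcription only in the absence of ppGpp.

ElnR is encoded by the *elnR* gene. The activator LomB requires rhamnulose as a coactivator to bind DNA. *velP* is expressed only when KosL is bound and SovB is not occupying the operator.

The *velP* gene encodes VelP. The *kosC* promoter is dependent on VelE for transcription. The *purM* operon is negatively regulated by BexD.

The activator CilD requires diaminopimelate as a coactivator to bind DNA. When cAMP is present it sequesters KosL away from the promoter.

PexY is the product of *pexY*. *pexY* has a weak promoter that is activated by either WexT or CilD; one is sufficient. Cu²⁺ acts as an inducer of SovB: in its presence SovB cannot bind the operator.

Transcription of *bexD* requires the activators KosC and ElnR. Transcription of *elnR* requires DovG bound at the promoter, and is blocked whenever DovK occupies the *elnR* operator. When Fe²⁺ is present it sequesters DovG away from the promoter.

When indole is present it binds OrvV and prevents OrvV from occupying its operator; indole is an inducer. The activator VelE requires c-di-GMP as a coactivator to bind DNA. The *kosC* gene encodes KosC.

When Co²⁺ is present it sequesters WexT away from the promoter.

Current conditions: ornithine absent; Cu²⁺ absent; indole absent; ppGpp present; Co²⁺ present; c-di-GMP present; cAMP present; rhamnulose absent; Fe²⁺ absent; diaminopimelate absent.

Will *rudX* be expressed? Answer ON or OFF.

c-di-GMP is present, so VelE is active.
No repressor is bound and VelE is active, so *kosC* is transcribed.
So KosC is produced and active.
Fe²⁺ is absent, so DovG is active.
Ornithine is absent, so DovK is inactive.
No repressor is bound and DovG is active, so *elnR* is transcribed.
So ElnR is produced and active.
No repressor is bound and KosC and ElnR are active, so *bexD* is transcribed.
So BexD is produced and active.
With repressor BexD bound, *purM* is not transcribed.
So PurM is not produced.
cAMP is present, so KosL is inactive.
Cu²⁺ is absent, so SovB is active.
With repressor SovB bound, *velP* is not transcribed.
So VelP is not produced.
Indole is absent, so OrvV is active.
ppGpp is present, so FubQ is inactive.
Rhamnulose is absent, so LomB is inactive.
No activator is available at the *mibL* promoter, so *mibL* is not transcribed.
So MibL is not produced.
Co²⁺ is present, so WexT is inactive.
Diaminopimelate is absent, so CilD is inactive.
No activator is available at the *pexY* promoter, so *pexY* is not transcribed.
So PexY is not produced.
Required activator PexY is absent, so *kepJ* is not transcribed.
So KepJ is not produced.
With repressor OrvV bound, *elnG* is not transcribed.
So ElnG is not produced.
With no repressor bound, *rudX* is transcribed.

ON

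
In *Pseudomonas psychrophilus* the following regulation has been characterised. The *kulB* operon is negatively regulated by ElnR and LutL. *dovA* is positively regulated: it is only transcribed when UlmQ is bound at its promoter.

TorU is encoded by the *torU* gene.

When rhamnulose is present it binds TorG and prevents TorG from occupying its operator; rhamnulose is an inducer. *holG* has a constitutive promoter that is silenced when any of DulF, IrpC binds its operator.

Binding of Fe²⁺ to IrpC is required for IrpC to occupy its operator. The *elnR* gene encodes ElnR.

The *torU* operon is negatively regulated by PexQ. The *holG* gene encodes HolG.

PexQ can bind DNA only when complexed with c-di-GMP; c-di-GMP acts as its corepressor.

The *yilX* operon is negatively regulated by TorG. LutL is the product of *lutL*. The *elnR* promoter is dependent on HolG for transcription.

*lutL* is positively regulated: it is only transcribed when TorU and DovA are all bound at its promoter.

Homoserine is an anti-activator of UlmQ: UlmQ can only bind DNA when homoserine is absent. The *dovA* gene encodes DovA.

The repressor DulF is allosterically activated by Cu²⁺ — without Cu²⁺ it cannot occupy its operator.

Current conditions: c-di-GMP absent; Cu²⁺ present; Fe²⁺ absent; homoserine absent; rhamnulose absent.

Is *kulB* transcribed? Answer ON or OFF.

OFF

Cu²⁺ is present, so DulF is active.
Fe²⁺ is absent, so IrpC is inactive.
With repressor DulF bound, *holG* is not transcribed.
So HolG is not produced.
Required activator HolG is absent, so *elnR* is not transcribed.
So ElnR is not produced.
c-di-GMP is absent, so PexQ is inactive.
With no repressor bound, *torU* is transcribed.
So TorU is produced and active.
Homoserine is absent, so UlmQ is active.
No repressor is bound and UlmQ is active, so *dovA* is transcribed.
So DovA is produced and active.
No repressor is bound and TorU and DovA are active, so *lutL* is transcribed.
So LutL is produced and active.
With repressor LutL bound, *kulB* is not transcribed.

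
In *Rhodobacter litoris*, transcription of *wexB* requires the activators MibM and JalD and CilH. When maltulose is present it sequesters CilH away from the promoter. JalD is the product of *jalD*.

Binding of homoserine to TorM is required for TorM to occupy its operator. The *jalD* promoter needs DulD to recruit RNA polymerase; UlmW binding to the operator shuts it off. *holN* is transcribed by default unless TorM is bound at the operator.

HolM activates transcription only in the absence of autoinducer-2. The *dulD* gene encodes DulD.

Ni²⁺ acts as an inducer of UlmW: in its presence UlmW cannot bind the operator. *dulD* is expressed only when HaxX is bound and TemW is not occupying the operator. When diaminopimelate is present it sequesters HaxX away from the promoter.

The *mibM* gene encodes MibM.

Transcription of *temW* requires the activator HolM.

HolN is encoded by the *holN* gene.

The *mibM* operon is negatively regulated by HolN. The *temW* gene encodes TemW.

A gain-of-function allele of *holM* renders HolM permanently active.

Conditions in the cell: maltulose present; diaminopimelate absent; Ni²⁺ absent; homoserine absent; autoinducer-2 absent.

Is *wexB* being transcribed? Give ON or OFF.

OFF

Homoserine is absent, so TorM is inactive.
With no repressor bound, *holN* is transcribed.
So HolN is produced and active.
With repressor HolN bound, *mibM* is not transcribed.
So MibM is not produced.
Ni²⁺ is absent, so UlmW is active.
Diaminopimelate is absent, so HaxX is active.
HolM is constitutively active in this strain.
No repressor is bound and HolM is active, so *temW* is transcribed.
So TemW is produced and active.
With repressor TemW bound, *dulD* is not transcribed.
So DulD is not produced.
With repressor UlmW bound, *jalD* is not transcribed.
So JalD is not produced.
Maltulose is present, so CilH is inactive.
Required activator MibM is absent, so *wexB* is not transcribed.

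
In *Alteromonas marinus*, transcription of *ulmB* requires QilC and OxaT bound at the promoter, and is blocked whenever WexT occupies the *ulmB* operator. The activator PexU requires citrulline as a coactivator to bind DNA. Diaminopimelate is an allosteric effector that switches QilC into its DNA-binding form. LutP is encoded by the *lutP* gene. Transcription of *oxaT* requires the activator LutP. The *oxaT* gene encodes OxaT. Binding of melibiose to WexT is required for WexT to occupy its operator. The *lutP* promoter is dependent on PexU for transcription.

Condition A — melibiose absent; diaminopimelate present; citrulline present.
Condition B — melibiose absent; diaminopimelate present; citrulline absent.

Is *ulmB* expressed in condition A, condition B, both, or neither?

Condition A:
Melibiose is absent, so WexT is inactive.
Diaminopimelate is present, so QilC is active.
Citrulline is present, so PexU is active.
No repressor is bound and PexU is active, so *lutP* is transcribed.
So LutP is produced and active.
No repressor is bound and LutP is active, so *oxaT* is transcribed.
So OxaT is produced and active.
No repressor is bound and QilC and OxaT are active, so *ulmB* is transcribed.
→ *ulmB* is ON in A.
Condition B:
Melibiose is absent, so WexT is inactive.
Diaminopimelate is present, so QilC is active.
Citrulline is absent, so PexU is inactive.
Required activator PexU is absent, so *lutP* is not transcribed.
So LutP is not produced.
Required activator LutP is absent, so *oxaT* is not transcribed.
So OxaT is not produced.
Required activator OxaT is absent, so *ulmB* is not transcribed.
→ *ulmB* is OFF in B.

A only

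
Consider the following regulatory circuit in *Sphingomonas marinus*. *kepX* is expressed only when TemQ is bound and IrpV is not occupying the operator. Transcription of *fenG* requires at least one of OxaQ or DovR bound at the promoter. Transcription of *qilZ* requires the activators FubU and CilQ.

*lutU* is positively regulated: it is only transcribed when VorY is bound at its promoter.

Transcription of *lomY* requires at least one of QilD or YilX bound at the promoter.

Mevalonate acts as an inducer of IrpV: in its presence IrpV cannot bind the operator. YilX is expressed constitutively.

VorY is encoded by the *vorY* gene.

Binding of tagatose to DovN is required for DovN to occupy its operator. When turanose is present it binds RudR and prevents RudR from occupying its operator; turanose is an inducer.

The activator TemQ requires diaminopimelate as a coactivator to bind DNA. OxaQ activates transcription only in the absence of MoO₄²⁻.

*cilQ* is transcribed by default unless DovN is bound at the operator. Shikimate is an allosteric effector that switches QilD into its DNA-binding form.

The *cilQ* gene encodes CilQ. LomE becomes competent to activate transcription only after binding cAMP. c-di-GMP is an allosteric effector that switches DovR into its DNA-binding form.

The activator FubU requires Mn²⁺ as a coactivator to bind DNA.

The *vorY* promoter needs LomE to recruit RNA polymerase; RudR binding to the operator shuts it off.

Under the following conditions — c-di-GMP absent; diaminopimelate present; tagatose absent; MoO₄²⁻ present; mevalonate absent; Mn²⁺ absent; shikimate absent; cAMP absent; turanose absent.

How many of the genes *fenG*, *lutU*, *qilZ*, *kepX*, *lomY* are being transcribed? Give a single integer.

MoO₄²⁻ is present, so OxaQ is inactive.
c-di-GMP is absent, so DovR is inactive.
No activator is available at the *fenG* promoter, so *fenG* is not transcribed.
→ *fenG* is OFF.
cAMP is absent, so LomE is inactive.
Turanose is absent, so RudR is active.
With repressor RudR bound, *vorY* is not transcribed.
So VorY is not produced.
Required activator VorY is absent, so *lutU* is not transcribed.
→ *lutU* is OFF.
Mn²⁺ is absent, so FubU is inactive.
Tagatose is absent, so DovN is inactive.
With no repressor bound, *cilQ* is transcribed.
So CilQ is produced and active.
Required activator FubU is absent, so *qilZ* is not transcribed.
→ *qilZ* is OFF.
Diaminopimelate is present, so TemQ is active.
Mevalonate is absent, so IrpV is active.
With repressor IrpV bound, *kepX* is not transcribed.
→ *kepX* is OFF.
Shikimate is absent, so QilD is inactive.
YilX is produced constitutively and is active.
Activator YilX is present, so *lomY* is transcribed.
→ *lomY* is ON.
1 of the 5 genes is transcribed.

1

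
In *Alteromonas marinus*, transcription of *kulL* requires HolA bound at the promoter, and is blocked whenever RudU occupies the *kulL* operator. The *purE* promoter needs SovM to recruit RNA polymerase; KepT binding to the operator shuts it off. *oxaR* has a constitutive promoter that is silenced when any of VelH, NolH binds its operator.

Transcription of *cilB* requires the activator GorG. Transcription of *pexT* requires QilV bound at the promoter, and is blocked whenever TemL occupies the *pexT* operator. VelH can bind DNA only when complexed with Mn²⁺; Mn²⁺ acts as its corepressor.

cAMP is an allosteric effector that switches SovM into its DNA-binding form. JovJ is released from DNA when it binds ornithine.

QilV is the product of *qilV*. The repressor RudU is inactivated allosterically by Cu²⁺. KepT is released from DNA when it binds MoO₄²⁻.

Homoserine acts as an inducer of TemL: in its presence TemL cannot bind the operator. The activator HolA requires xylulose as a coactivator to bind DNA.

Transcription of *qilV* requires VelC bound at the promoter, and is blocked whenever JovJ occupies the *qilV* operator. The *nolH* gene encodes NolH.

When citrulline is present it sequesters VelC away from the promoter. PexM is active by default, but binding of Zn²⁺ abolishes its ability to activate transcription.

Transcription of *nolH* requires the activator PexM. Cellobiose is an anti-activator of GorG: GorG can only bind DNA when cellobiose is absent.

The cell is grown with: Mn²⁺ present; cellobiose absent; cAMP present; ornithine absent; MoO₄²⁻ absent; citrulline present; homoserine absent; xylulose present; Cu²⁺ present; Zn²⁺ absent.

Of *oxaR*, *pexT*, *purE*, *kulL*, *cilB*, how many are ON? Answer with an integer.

Mn²⁺ is present, so VelH is active.
Zn²⁺ is absent, so PexM is active.
No repressor is bound and PexM is active, so *nolH* is transcribed.
So NolH is produced and active.
With repressor VelH bound, *oxaR* is not transcribed.
→ *oxaR* is OFF.
Homoserine is absent, so TemL is active.
Citrulline is present, so VelC is inactive.
Ornithine is absent, so JovJ is active.
With repressor JovJ bound, *qilV* is not transcribed.
So QilV is not produced.
With repressor TemL bound, *pexT* is not transcribed.
→ *pexT* is OFF.
MoO₄²⁻ is absent, so KepT is active.
cAMP is present, so SovM is active.
With repressor KepT bound, *purE* is not transcribed.
→ *purE* is OFF.
Cu²⁺ is present, so RudU is inactive.
Xylulose is present, so HolA is active.
No repressor is bound and HolA is active, so *kulL* is transcribed.
→ *kulL* is ON.
Cellobiose is absent, so GorG is active.
No repressor is bound and GorG is active, so *cilB* is transcribed.
→ *cilB* is ON.
2 of the 5 genes are transcribed.

2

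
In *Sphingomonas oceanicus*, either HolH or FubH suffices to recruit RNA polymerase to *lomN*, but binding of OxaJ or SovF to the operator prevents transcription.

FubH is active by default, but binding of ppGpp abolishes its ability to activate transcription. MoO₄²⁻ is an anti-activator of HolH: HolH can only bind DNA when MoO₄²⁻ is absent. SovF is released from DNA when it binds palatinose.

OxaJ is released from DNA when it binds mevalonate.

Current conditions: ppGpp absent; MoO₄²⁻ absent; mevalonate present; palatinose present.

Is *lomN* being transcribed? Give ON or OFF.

ON

Mevalonate is present, so OxaJ is inactive.
Palatinose is present, so SovF is inactive.
MoO₄²⁻ is absent, so HolH is active.
ppGpp is absent, so FubH is active.
Activator HolH is present, so *lomN* is transcribed.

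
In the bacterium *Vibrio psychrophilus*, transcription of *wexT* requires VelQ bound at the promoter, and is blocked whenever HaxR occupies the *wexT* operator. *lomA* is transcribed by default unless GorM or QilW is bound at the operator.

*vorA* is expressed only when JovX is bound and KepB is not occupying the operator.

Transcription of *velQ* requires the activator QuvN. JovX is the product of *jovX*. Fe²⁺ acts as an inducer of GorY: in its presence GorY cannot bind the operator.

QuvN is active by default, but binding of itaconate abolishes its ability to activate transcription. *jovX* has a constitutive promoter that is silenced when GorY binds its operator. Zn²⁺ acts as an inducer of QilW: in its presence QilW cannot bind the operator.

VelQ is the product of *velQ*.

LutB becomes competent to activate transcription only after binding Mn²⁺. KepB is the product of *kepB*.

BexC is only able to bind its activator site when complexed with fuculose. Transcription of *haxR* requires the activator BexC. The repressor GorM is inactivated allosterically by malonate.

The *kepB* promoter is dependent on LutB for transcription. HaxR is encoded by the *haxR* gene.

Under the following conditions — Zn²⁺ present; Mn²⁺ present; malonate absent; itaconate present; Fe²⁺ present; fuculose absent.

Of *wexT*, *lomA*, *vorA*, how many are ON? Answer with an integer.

0

Itaconate is present, so QuvN is inactive.
Required activator QuvN is absent, so *velQ* is not transcribed.
So VelQ is not produced.
Fuculose is absent, so BexC is inactive.
Required activator BexC is absent, so *haxR* is not transcribed.
So HaxR is not produced.
Required activator VelQ is absent, so *wexT* is not transcribed.
→ *wexT* is OFF.
Malonate is absent, so GorM is active.
Zn²⁺ is present, so QilW is inactive.
With repressor GorM bound, *lomA* is not transcribed.
→ *lomA* is OFF.
Fe²⁺ is present, so GorY is inactive.
With no repressor bound, *jovX* is transcribed.
So JovX is produced and active.
Mn²⁺ is present, so LutB is active.
No repressor is bound and LutB is active, so *kepB* is transcribed.
So KepB is produced and active.
With repressor KepB bound, *vorA* is not transcribed.
→ *vorA* is OFF.
0 of the 3 genes are transcribed.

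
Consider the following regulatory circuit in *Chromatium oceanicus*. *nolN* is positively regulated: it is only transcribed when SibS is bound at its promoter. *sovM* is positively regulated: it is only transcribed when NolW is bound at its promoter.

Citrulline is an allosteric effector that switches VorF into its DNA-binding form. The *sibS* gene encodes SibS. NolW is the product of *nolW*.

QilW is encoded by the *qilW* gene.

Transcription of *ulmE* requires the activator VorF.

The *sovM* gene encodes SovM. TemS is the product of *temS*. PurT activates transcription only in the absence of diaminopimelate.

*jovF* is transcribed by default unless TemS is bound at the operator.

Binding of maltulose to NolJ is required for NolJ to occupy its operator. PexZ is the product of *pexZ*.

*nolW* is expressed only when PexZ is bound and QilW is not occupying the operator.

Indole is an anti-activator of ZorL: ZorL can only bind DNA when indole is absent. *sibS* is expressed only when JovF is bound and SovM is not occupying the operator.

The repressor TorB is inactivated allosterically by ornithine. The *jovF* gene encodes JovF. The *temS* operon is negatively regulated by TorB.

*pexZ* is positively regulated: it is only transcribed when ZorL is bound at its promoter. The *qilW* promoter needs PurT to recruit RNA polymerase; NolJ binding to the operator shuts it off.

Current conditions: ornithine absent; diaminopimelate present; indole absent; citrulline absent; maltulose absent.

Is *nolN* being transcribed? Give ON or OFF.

OFF

Maltulose is absent, so NolJ is inactive.
Diaminopimelate is present, so PurT is inactive.
Required activator PurT is absent, so *qilW* is not transcribed.
So QilW is not produced.
Indole is absent, so ZorL is active.
No repressor is bound and ZorL is active, so *pexZ* is transcribed.
So PexZ is produced and active.
No repressor is bound and PexZ is active, so *nolW* is transcribed.
So NolW is produced and active.
No repressor is bound and NolW is active, so *sovM* is transcribed.
So SovM is produced and active.
Ornithine is absent, so TorB is active.
With repressor TorB bound, *temS* is not transcribed.
So TemS is not produced.
With no repressor bound, *jovF* is transcribed.
So JovF is produced and active.
With repressor SovM bound, *sibS* is not transcribed.
So SibS is not produced.
Required activator SibS is absent, so *nolN* is not transcribed.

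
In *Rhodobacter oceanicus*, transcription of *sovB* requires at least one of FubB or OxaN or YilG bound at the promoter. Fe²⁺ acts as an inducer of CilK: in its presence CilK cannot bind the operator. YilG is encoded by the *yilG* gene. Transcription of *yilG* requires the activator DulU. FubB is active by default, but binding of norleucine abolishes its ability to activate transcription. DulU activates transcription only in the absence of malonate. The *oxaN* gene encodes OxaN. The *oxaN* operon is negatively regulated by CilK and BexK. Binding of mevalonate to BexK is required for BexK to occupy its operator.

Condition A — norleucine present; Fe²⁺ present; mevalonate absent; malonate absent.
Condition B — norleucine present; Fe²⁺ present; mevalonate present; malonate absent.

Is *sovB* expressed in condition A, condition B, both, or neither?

both

Condition A:
Norleucine is present, so FubB is inactive.
Fe²⁺ is present, so CilK is inactive.
Mevalonate is absent, so BexK is inactive.
With no repressor bound, *oxaN* is transcribed.
So OxaN is produced and active.
Malonate is absent, so DulU is active.
No repressor is bound and DulU is active, so *yilG* is transcribed.
So YilG is produced and active.
Activator OxaN is present, so *sovB* is transcribed.
→ *sovB* is ON in A.
Condition B:
Norleucine is present, so FubB is inactive.
Fe²⁺ is present, so CilK is inactive.
Mevalonate is present, so BexK is active.
With repressor BexK bound, *oxaN* is not transcribed.
So OxaN is not produced.
Malonate is absent, so DulU is active.
No repressor is bound and DulU is active, so *yilG* is transcribed.
So YilG is produced and active.
Activator YilG is present, so *sovB* is transcribed.
→ *sovB* is ON in B.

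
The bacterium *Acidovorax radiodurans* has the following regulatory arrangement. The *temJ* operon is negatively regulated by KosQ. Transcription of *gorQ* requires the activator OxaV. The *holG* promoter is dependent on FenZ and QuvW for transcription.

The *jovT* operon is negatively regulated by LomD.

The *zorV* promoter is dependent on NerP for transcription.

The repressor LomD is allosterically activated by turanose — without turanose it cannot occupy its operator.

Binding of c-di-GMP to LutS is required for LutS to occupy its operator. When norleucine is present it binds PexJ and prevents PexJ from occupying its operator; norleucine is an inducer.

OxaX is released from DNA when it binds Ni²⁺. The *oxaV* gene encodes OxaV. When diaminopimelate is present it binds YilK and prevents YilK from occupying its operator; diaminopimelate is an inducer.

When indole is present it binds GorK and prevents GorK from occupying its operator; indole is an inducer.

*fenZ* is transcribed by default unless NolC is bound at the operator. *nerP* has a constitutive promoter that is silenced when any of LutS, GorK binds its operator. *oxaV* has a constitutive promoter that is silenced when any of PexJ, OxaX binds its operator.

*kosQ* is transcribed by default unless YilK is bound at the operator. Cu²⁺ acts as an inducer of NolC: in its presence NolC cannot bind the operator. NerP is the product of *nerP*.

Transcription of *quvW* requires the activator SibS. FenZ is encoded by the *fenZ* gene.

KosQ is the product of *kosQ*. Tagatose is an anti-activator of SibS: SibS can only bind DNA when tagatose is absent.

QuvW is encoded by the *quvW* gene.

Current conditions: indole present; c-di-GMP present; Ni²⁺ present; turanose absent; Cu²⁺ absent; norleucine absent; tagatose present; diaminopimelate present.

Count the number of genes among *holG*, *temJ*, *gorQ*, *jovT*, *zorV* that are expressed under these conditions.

Cu²⁺ is absent, so NolC is active.
With repressor NolC bound, *fenZ* is not transcribed.
So FenZ is not produced.
Tagatose is present, so SibS is inactive.
Required activator SibS is absent, so *quvW* is not transcribed.
So QuvW is not produced.
Required activator FenZ is absent, so *holG* is not transcribed.
→ *holG* is OFF.
Diaminopimelate is present, so YilK is inactive.
With no repressor bound, *kosQ* is transcribed.
So KosQ is produced and active.
With repressor KosQ bound, *temJ* is not transcribed.
→ *temJ* is OFF.
Norleucine is absent, so PexJ is active.
Ni²⁺ is present, so OxaX is inactive.
With repressor PexJ bound, *oxaV* is not transcribed.
So OxaV is not produced.
Required activator OxaV is absent, so *gorQ* is not transcribed.
→ *gorQ* is OFF.
Turanose is absent, so LomD is inactive.
With no repressor bound, *jovT* is transcribed.
→ *jovT* is ON.
c-di-GMP is present, so LutS is active.
Indole is present, so GorK is inactive.
With repressor LutS bound, *nerP* is not transcribed.
So NerP is not produced.
Required activator NerP is absent, so *zorV* is not transcribed.
→ *zorV* is OFF.
1 of the 5 genes is transcribed.

1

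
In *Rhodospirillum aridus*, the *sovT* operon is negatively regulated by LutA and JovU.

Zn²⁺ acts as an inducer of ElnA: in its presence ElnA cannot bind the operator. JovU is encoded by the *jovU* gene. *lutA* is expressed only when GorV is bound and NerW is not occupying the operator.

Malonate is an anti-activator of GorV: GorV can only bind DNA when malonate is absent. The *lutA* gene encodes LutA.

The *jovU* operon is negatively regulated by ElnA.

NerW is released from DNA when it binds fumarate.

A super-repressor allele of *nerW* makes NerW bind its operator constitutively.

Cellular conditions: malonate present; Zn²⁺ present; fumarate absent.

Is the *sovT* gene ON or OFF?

Malonate is present, so GorV is inactive.
NerW is constitutively active in this strain.
With repressor NerW bound, *lutA* is not transcribed.
So LutA is not produced.
Zn²⁺ is present, so ElnA is inactive.
With no repressor bound, *jovU* is transcribed.
So JovU is produced and active.
With repressor JovU bound, *sovT* is not transcribed.

OFF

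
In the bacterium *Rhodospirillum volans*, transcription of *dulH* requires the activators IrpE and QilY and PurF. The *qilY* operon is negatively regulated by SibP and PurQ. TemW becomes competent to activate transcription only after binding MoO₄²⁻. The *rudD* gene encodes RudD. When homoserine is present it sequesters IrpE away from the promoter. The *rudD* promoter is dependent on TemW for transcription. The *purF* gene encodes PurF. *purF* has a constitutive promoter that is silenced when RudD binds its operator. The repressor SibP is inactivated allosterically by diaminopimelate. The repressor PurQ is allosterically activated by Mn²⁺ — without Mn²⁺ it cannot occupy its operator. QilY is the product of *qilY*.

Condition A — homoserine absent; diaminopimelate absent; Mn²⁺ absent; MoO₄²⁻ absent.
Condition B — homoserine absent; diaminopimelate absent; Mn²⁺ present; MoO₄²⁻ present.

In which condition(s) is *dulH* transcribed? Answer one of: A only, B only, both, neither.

neither

Condition A:
Homoserine is absent, so IrpE is active.
Diaminopimelate is absent, so SibP is active.
Mn²⁺ is absent, so PurQ is inactive.
With repressor SibP bound, *qilY* is not transcribed.
So QilY is not produced.
MoO₄²⁻ is absent, so TemW is inactive.
Required activator TemW is absent, so *rudD* is not transcribed.
So RudD is not produced.
With no repressor bound, *purF* is transcribed.
So PurF is produced and active.
Required activator QilY is absent, so *dulH* is not transcribed.
→ *dulH* is OFF in A.
Condition B:
Homoserine is absent, so IrpE is active.
Diaminopimelate is absent, so SibP is active.
Mn²⁺ is present, so PurQ is active.
With repressor SibP bound, *qilY* is not transcribed.
So QilY is not produced.
MoO₄²⁻ is present, so TemW is active.
No repressor is bound and TemW is active, so *rudD* is transcribed.
So RudD is produced and active.
With repressor RudD bound, *purF* is not transcribed.
So PurF is not produced.
Required activator QilY is absent, so *dulH* is not transcribed.
→ *dulH* is OFF in B.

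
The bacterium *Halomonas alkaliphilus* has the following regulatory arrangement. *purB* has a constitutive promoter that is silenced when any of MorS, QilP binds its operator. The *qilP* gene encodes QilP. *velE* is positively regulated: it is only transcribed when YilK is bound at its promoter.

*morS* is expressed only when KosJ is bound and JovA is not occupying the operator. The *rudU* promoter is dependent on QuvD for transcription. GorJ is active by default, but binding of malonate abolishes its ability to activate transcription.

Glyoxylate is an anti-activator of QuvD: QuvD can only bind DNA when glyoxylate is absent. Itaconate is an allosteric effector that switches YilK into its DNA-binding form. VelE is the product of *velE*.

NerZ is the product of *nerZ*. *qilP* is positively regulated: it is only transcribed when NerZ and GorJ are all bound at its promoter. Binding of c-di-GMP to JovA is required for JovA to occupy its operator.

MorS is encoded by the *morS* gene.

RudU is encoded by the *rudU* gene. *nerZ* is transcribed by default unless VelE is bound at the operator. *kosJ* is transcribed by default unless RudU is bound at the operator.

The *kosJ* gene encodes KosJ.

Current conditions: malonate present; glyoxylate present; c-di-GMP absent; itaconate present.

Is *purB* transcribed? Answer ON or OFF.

Glyoxylate is present, so QuvD is inactive.
Required activator QuvD is absent, so *rudU* is not transcribed.
So RudU is not produced.
With no repressor bound, *kosJ* is transcribed.
So KosJ is produced and active.
c-di-GMP is absent, so JovA is inactive.
No repressor is bound and KosJ is active, so *morS* is transcribed.
So MorS is produced and active.
Itaconate is present, so YilK is active.
No repressor is bound and YilK is active, so *velE* is transcribed.
So VelE is produced and active.
With repressor VelE bound, *nerZ* is not transcribed.
So NerZ is not produced.
Malonate is present, so GorJ is inactive.
Required activator NerZ is absent, so *qilP* is not transcribed.
So QilP is not produced.
With repressor MorS bound, *purB* is not transcribed.

OFF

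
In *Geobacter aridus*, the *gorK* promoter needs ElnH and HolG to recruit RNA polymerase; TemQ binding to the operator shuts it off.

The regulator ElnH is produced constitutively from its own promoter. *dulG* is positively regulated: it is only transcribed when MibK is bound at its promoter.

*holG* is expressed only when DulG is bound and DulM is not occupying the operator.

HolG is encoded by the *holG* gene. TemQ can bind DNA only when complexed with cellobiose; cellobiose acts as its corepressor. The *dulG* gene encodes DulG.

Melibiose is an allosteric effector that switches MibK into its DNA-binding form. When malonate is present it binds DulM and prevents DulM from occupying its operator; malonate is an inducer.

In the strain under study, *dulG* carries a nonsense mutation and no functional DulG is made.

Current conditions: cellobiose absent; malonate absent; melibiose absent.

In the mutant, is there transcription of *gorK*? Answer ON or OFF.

OFF

Cellobiose is absent, so TemQ is inactive.
ElnH is produced constitutively and is active.
Malonate is absent, so DulM is active.
DulG is non-functional in this strain, so it has no effect.
With repressor DulM bound, *holG* is not transcribed.
So HolG is not produced.
Required activator HolG is absent, so *gorK* is not transcribed.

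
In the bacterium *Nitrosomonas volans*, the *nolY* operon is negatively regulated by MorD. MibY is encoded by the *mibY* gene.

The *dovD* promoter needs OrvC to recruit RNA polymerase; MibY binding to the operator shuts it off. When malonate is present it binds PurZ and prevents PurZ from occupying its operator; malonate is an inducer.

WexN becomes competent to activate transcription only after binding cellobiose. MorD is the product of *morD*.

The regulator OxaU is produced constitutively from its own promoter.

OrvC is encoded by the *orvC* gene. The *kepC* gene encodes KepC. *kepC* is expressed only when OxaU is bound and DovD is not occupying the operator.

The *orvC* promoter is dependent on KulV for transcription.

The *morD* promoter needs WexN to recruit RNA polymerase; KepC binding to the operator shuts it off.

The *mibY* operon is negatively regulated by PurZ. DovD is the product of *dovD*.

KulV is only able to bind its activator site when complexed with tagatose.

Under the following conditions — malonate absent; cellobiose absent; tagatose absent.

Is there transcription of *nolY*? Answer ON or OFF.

Tagatose is absent, so KulV is inactive.
Required activator KulV is absent, so *orvC* is not transcribed.
So OrvC is not produced.
Malonate is absent, so PurZ is active.
With repressor PurZ bound, *mibY* is not transcribed.
So MibY is not produced.
Required activator OrvC is absent, so *dovD* is not transcribed.
So DovD is not produced.
OxaU is produced constitutively and is active.
No repressor is bound and OxaU is active, so *kepC* is transcribed.
So KepC is produced and active.
Cellobiose is absent, so WexN is inactive.
With repressor KepC bound, *morD* is not transcribed.
So MorD is not produced.
With no repressor bound, *nolY* is transcribed.

ON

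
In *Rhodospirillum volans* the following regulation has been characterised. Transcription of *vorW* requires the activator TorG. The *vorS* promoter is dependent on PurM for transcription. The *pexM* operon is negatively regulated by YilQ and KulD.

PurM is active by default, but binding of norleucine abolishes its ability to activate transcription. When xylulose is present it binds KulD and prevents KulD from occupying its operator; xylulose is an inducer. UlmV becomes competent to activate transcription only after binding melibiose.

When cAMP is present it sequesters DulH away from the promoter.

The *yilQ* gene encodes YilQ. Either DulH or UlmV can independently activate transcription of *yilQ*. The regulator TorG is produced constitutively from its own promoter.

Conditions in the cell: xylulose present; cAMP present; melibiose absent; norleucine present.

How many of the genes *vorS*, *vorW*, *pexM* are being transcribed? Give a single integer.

2

Norleucine is present, so PurM is inactive.
Required activator PurM is absent, so *vorS* is not transcribed.
→ *vorS* is OFF.
TorG is produced constitutively and is active.
No repressor is bound and TorG is active, so *vorW* is transcribed.
→ *vorW* is ON.
cAMP is present, so DulH is inactive.
Melibiose is absent, so UlmV is inactive.
No activator is available at the *yilQ* promoter, so *yilQ* is not transcribed.
So YilQ is not produced.
Xylulose is present, so KulD is inactive.
With no repressor bound, *pexM* is transcribed.
→ *pexM* is ON.
2 of the 3 genes are transcribed.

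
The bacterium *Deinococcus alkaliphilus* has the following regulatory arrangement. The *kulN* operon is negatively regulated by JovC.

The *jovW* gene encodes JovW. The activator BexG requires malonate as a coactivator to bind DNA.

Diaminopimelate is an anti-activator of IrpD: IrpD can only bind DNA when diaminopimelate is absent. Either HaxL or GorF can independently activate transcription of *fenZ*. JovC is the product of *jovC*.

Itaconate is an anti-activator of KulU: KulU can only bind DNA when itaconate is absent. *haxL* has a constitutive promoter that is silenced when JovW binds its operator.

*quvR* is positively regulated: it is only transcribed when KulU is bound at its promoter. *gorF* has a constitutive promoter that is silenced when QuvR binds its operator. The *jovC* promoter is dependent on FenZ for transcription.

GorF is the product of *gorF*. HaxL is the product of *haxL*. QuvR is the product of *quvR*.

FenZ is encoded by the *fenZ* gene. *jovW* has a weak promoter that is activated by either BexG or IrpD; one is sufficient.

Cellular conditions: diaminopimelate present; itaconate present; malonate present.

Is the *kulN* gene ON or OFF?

OFF

Malonate is present, so BexG is active.
Diaminopimelate is present, so IrpD is inactive.
Activator BexG is present, so *jovW* is transcribed.
So JovW is produced and active.
With repressor JovW bound, *haxL* is not transcribed.
So HaxL is not produced.
Itaconate is present, so KulU is inactive.
Required activator KulU is absent, so *quvR* is not transcribed.
So QuvR is not produced.
With no repressor bound, *gorF* is transcribed.
So GorF is produced and active.
Activator GorF is present, so *fenZ* is transcribed.
So FenZ is produced and active.
No repressor is bound and FenZ is active, so *jovC* is transcribed.
So JovC is produced and active.
With repressor JovC bound, *kulN* is not transcribed.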